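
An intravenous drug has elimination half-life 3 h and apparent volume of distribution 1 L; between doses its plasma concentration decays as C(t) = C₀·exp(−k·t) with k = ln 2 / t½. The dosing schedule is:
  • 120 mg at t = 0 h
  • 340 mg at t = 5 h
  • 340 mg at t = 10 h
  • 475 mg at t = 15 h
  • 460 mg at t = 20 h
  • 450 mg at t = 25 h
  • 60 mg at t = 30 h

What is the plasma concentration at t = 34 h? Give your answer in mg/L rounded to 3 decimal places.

105.856 mg/L

k = ln 2 / 3 = 0.23105 per h
Dose 1 (120 mg at t=0 h): 120·exp(−0.23105·34) = 0.047 mg/L
Dose 2 (340 mg at t=5 h): 340·exp(−0.23105·29) = 0.418 mg/L
Dose 3 (340 mg at t=10 h): 340·exp(−0.23105·24) = 1.328 mg/L
Dose 4 (475 mg at t=15 h): 475·exp(−0.23105·19) = 5.891 mg/L
Dose 5 (460 mg at t=20 h): 460·exp(−0.23105·14) = 18.111 mg/L
Dose 6 (450 mg at t=25 h): 450·exp(−0.23105·9) = 56.250 mg/L
Dose 7 (60 mg at t=30 h): 60·exp(−0.23105·4) = 23.811 mg/L
C(34) = 0.047 + 0.418 + 1.328 + 5.891 + 18.111 + 56.250 + 23.811 = 105.856 mg/L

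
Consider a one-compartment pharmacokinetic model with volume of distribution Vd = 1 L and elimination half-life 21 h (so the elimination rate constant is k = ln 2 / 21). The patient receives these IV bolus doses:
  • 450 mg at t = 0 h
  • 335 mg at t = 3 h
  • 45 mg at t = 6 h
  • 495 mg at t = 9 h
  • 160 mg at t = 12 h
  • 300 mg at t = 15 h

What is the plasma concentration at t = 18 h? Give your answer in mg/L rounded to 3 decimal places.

k = ln 2 / 21 = 0.03301 per h
Dose 1 (450 mg at t=0 h): 450·exp(−0.03301·18) = 248.420 mg/L
Dose 2 (335 mg at t=3 h): 335·exp(−0.03301·15) = 204.185 mg/L
Dose 3 (45 mg at t=6 h): 45·exp(−0.03301·12) = 30.283 mg/L
Dose 4 (495 mg at t=9 h): 495·exp(−0.03301·9) = 367.784 mg/L
Dose 5 (160 mg at t=12 h): 160·exp(−0.03301·6) = 131.254 mg/L
Dose 6 (300 mg at t=15 h): 300·exp(−0.03301·3) = 271.717 mg/L
C(18) = 248.420 + 204.185 + 30.283 + 367.784 + 131.254 + 271.717 = 1253.642 mg/L

1253.642 mg/L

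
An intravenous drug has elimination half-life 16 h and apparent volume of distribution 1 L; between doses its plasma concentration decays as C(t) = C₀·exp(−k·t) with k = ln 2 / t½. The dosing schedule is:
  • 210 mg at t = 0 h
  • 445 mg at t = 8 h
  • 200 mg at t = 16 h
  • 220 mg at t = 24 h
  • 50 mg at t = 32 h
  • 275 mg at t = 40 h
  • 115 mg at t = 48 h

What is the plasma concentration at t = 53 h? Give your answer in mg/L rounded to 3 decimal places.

456.696 mg/L

k = ln 2 / 16 = 0.04332 per h
Dose 1 (210 mg at t=0 h): 210·exp(−0.04332·53) = 21.138 mg/L
Dose 2 (445 mg at t=8 h): 445·exp(−0.04332·45) = 63.345 mg/L
Dose 3 (200 mg at t=16 h): 200·exp(−0.04332·37) = 40.262 mg/L
Dose 4 (220 mg at t=24 h): 220·exp(−0.04332·29) = 62.633 mg/L
Dose 5 (50 mg at t=32 h): 50·exp(−0.04332·21) = 20.131 mg/L
Dose 6 (275 mg at t=40 h): 275·exp(−0.04332·13) = 156.583 mg/L
Dose 7 (115 mg at t=48 h): 115·exp(−0.04332·5) = 92.603 mg/L
C(53) = 21.138 + 63.345 + 40.262 + 62.633 + 20.131 + 156.583 + 92.603 = 456.696 mg/L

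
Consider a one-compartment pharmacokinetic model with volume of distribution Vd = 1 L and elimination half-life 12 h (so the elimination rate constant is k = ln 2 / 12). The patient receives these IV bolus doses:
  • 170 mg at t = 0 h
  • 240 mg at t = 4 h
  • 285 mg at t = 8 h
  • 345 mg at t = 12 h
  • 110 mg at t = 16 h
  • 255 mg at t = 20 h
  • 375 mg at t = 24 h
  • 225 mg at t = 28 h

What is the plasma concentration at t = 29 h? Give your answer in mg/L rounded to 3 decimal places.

999.273 mg/L

k = ln 2 / 12 = 0.05776 per h
Dose 1 (170 mg at t=0 h): 170·exp(−0.05776·29) = 31.839 mg/L
Dose 2 (240 mg at t=4 h): 240·exp(−0.05776·25) = 56.632 mg/L
Dose 3 (285 mg at t=8 h): 285·exp(−0.05776·21) = 84.731 mg/L
Dose 4 (345 mg at t=12 h): 345·exp(−0.05776·17) = 129.229 mg/L
Dose 5 (110 mg at t=16 h): 110·exp(−0.05776·13) = 51.913 mg/L
Dose 6 (255 mg at t=20 h): 255·exp(−0.05776·9) = 151.624 mg/L
Dose 7 (375 mg at t=24 h): 375·exp(−0.05776·5) = 280.933 mg/L
Dose 8 (225 mg at t=28 h): 225·exp(−0.05776·1) = 212.372 mg/L
C(29) = 31.839 + 56.632 + 84.731 + 129.229 + 51.913 + 151.624 + 280.933 + 212.372 = 999.273 mg/L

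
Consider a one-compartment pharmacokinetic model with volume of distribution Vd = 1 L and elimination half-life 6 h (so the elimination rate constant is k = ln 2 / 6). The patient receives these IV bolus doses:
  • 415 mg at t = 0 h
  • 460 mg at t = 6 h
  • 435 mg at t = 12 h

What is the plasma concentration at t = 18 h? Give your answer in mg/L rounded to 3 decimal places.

k = ln 2 / 6 = 0.11552 per h
Dose 1 (415 mg at t=0 h): 415·exp(−0.11552·18) = 51.875 mg/L
Dose 2 (460 mg at t=6 h): 460·exp(−0.11552·12) = 115.000 mg/L
Dose 3 (435 mg at t=12 h): 435·exp(−0.11552·6) = 217.500 mg/L
C(18) = 51.875 + 115.000 + 217.500 = 384.375 mg/L

384.375 mg/L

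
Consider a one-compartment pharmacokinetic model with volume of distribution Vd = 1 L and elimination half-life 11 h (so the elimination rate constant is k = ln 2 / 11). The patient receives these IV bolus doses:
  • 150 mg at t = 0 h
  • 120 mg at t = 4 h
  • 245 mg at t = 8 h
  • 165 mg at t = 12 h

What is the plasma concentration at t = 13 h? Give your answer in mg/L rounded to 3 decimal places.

k = ln 2 / 11 = 0.06301 per h
Dose 1 (150 mg at t=0 h): 150·exp(−0.06301·13) = 66.119 mg/L
Dose 2 (120 mg at t=4 h): 120·exp(−0.06301·9) = 68.059 mg/L
Dose 3 (245 mg at t=8 h): 245·exp(−0.06301·5) = 178.786 mg/L
Dose 4 (165 mg at t=12 h): 165·exp(−0.06301·1) = 154.924 mg/L
C(13) = 66.119 + 68.059 + 178.786 + 154.924 = 467.888 mg/L

467.888 mg/L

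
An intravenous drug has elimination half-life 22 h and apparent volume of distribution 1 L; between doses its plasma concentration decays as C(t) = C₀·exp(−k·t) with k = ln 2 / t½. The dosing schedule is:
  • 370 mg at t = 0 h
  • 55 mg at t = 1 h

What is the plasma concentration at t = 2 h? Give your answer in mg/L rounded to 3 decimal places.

400.699 mg/L

k = ln 2 / 22 = 0.03151 per h
Dose 1 (370 mg at t=0 h): 370·exp(−0.03151·2) = 347.404 mg/L
Dose 2 (55 mg at t=1 h): 55·exp(−0.03151·1) = 53.294 mg/L
C(2) = 347.404 + 53.294 = 400.699 mg/L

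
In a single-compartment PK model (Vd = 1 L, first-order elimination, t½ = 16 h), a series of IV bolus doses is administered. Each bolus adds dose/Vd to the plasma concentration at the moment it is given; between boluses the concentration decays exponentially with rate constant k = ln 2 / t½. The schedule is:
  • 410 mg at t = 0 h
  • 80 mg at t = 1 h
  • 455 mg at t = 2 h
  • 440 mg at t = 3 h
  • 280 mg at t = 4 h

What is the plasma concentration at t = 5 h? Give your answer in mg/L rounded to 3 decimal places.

1468.580 mg/L

k = ln 2 / 16 = 0.04332 per h
Dose 1 (410 mg at t=0 h): 410·exp(−0.04332·5) = 330.151 mg/L
Dose 2 (80 mg at t=1 h): 80·exp(−0.04332·4) = 67.272 mg/L
Dose 3 (455 mg at t=2 h): 455·exp(−0.04332·3) = 399.547 mg/L
Dose 4 (440 mg at t=3 h): 440·exp(−0.04332·2) = 403.482 mg/L
Dose 5 (280 mg at t=4 h): 280·exp(−0.04332·1) = 268.129 mg/L
C(5) = 330.151 + 67.272 + 399.547 + 403.482 + 268.129 = 1468.580 mg/L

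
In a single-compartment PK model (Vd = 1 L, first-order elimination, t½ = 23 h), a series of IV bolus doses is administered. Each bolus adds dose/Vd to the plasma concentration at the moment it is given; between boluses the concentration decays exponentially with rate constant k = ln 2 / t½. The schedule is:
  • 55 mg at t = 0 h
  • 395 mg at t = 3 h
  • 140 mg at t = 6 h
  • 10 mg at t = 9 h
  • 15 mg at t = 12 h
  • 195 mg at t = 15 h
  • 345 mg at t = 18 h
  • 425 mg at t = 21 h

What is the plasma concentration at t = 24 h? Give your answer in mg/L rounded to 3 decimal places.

k = ln 2 / 23 = 0.03014 per h
Dose 1 (55 mg at t=0 h): 55·exp(−0.03014·24) = 26.684 mg/L
Dose 2 (395 mg at t=3 h): 395·exp(−0.03014·21) = 209.770 mg/L
Dose 3 (140 mg at t=6 h): 140·exp(−0.03014·18) = 81.384 mg/L
Dose 4 (10 mg at t=9 h): 10·exp(−0.03014·15) = 6.363 mg/L
Dose 5 (15 mg at t=12 h): 15·exp(−0.03014·12) = 10.448 mg/L
Dose 6 (195 mg at t=15 h): 195·exp(−0.03014·9) = 148.676 mg/L
Dose 7 (345 mg at t=18 h): 345·exp(−0.03014·6) = 287.932 mg/L
Dose 8 (425 mg at t=21 h): 425·exp(−0.03014·3) = 388.261 mg/L
C(24) = 26.684 + 209.770 + 81.384 + 6.363 + 10.448 + 148.676 + 287.932 + 388.261 = 1159.518 mg/L

1159.518 mg/L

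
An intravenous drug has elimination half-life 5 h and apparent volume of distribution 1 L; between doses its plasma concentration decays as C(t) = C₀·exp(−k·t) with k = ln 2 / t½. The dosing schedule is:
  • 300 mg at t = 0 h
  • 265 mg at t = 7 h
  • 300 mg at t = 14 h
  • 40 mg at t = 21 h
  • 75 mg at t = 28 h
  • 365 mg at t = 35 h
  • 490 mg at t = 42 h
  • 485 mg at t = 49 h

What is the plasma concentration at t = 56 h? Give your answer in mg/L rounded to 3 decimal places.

277.170 mg/L

k = ln 2 / 5 = 0.13863 per h
Dose 1 (300 mg at t=0 h): 300·exp(−0.13863·56) = 0.128 mg/L
Dose 2 (265 mg at t=7 h): 265·exp(−0.13863·49) = 0.297 mg/L
Dose 3 (300 mg at t=14 h): 300·exp(−0.13863·42) = 0.888 mg/L
Dose 4 (40 mg at t=21 h): 40·exp(−0.13863·35) = 0.313 mg/L
Dose 5 (75 mg at t=28 h): 75·exp(−0.13863·28) = 1.546 mg/L
Dose 6 (365 mg at t=35 h): 365·exp(−0.13863·21) = 19.859 mg/L
Dose 7 (490 mg at t=42 h): 490·exp(−0.13863·14) = 70.358 mg/L
Dose 8 (485 mg at t=49 h): 485·exp(−0.13863·7) = 183.781 mg/L
C(56) = 0.128 + 0.297 + 0.888 + 0.313 + 1.546 + 19.859 + 70.358 + 183.781 = 277.170 mg/L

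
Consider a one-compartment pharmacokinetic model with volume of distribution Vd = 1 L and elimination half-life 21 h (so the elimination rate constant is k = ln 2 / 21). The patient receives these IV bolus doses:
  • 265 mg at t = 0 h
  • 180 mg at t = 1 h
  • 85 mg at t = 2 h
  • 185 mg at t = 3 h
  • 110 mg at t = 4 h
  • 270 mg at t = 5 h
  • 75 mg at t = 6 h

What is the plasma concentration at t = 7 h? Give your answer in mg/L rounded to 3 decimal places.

k = ln 2 / 21 = 0.03301 per h
Dose 1 (265 mg at t=0 h): 265·exp(−0.03301·7) = 210.331 mg/L
Dose 2 (180 mg at t=1 h): 180·exp(−0.03301·6) = 147.660 mg/L
Dose 3 (85 mg at t=2 h): 85·exp(−0.03301·5) = 72.068 mg/L
Dose 4 (185 mg at t=3 h): 185·exp(−0.03301·4) = 162.119 mg/L
Dose 5 (110 mg at t=4 h): 110·exp(−0.03301·3) = 99.630 mg/L
Dose 6 (270 mg at t=5 h): 270·exp(−0.03301·2) = 252.752 mg/L
Dose 7 (75 mg at t=6 h): 75·exp(−0.03301·1) = 72.565 mg/L
C(7) = 210.331 + 147.660 + 72.068 + 162.119 + 99.630 + 252.752 + 72.565 = 1017.124 mg/L

1017.124 mg/L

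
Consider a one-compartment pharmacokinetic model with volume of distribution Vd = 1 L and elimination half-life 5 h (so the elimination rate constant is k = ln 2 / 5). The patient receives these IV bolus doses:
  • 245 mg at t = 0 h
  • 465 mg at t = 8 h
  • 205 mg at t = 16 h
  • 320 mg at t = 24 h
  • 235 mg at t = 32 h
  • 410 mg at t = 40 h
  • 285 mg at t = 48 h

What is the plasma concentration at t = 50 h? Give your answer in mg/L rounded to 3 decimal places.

350.031 mg/L

k = ln 2 / 5 = 0.13863 per h
Dose 1 (245 mg at t=0 h): 245·exp(−0.13863·50) = 0.239 mg/L
Dose 2 (465 mg at t=8 h): 465·exp(−0.13863·42) = 1.377 mg/L
Dose 3 (205 mg at t=16 h): 205·exp(−0.13863·34) = 1.840 mg/L
Dose 4 (320 mg at t=24 h): 320·exp(−0.13863·26) = 8.706 mg/L
Dose 5 (235 mg at t=32 h): 235·exp(−0.13863·18) = 19.380 mg/L
Dose 6 (410 mg at t=40 h): 410·exp(−0.13863·10) = 102.500 mg/L
Dose 7 (285 mg at t=48 h): 285·exp(−0.13863·2) = 215.990 mg/L
C(50) = 0.239 + 1.377 + 1.840 + 8.706 + 19.380 + 102.500 + 215.990 = 350.031 mg/L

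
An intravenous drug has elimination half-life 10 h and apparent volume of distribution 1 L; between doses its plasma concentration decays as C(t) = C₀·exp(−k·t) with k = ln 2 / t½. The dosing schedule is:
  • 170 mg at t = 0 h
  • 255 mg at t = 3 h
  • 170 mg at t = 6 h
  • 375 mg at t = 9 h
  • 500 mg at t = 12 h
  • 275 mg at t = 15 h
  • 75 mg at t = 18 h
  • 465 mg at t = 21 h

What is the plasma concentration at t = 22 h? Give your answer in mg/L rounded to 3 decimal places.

1223.682 mg/L

k = ln 2 / 10 = 0.06931 per h
Dose 1 (170 mg at t=0 h): 170·exp(−0.06931·22) = 36.998 mg/L
Dose 2 (255 mg at t=3 h): 255·exp(−0.06931·19) = 68.326 mg/L
Dose 3 (170 mg at t=6 h): 170·exp(−0.06931·16) = 56.079 mg/L
Dose 4 (375 mg at t=9 h): 375·exp(−0.06931·13) = 152.297 mg/L
Dose 5 (500 mg at t=12 h): 500·exp(−0.06931·10) = 250.000 mg/L
Dose 6 (275 mg at t=15 h): 275·exp(−0.06931·7) = 169.282 mg/L
Dose 7 (75 mg at t=18 h): 75·exp(−0.06931·4) = 56.839 mg/L
Dose 8 (465 mg at t=21 h): 465·exp(−0.06931·1) = 433.860 mg/L
C(22) = 36.998 + 68.326 + 56.079 + 152.297 + 250.000 + 169.282 + 56.839 + 433.860 = 1223.682 mg/L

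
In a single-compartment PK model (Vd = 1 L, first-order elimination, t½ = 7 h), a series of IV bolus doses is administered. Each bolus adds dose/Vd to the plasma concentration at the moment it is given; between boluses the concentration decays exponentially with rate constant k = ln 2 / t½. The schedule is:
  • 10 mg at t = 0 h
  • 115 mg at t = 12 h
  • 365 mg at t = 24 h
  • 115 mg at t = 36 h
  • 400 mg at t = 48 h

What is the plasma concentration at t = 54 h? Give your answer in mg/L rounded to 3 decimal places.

260.724 mg/L

k = ln 2 / 7 = 0.09902 per h
Dose 1 (10 mg at t=0 h): 10·exp(−0.09902·54) = 0.048 mg/L
Dose 2 (115 mg at t=12 h): 115·exp(−0.09902·42) = 1.797 mg/L
Dose 3 (365 mg at t=24 h): 365·exp(−0.09902·30) = 18.714 mg/L
Dose 4 (115 mg at t=36 h): 115·exp(−0.09902·18) = 19.347 mg/L
Dose 5 (400 mg at t=48 h): 400·exp(−0.09902·6) = 220.818 mg/L
C(54) = 0.048 + 1.797 + 18.714 + 19.347 + 220.818 = 260.724 mg/L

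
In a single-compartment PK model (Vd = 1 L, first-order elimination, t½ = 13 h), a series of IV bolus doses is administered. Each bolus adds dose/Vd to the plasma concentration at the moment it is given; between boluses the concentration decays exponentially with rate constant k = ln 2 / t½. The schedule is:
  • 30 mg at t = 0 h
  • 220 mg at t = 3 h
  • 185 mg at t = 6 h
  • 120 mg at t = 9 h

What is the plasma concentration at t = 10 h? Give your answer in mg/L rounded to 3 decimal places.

432.310 mg/L

k = ln 2 / 13 = 0.05332 per h
Dose 1 (30 mg at t=0 h): 30·exp(−0.05332·10) = 17.602 mg/L
Dose 2 (220 mg at t=3 h): 220·exp(−0.05332·7) = 151.471 mg/L
Dose 3 (185 mg at t=6 h): 185·exp(−0.05332·4) = 149.468 mg/L
Dose 4 (120 mg at t=9 h): 120·exp(−0.05332·1) = 113.769 mg/L
C(10) = 17.602 + 151.471 + 149.468 + 113.769 = 432.310 mg/L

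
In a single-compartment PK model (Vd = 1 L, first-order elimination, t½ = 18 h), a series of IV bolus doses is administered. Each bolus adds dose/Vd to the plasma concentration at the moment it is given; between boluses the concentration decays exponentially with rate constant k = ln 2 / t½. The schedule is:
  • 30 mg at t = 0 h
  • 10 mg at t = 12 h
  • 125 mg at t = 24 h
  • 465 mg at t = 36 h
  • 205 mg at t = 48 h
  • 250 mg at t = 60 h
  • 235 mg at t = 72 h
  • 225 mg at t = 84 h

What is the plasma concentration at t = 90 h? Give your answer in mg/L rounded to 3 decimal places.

484.907 mg/L

k = ln 2 / 18 = 0.03851 per h
Dose 1 (30 mg at t=0 h): 30·exp(−0.03851·90) = 0.938 mg/L
Dose 2 (10 mg at t=12 h): 10·exp(−0.03851·78) = 0.496 mg/L
Dose 3 (125 mg at t=24 h): 125·exp(−0.03851·66) = 9.843 mg/L
Dose 4 (465 mg at t=36 h): 465·exp(−0.03851·54) = 58.125 mg/L
Dose 5 (205 mg at t=48 h): 205·exp(−0.03851·42) = 40.677 mg/L
Dose 6 (250 mg at t=60 h): 250·exp(−0.03851·30) = 78.745 mg/L
Dose 7 (235 mg at t=72 h): 235·exp(−0.03851·18) = 117.500 mg/L
Dose 8 (225 mg at t=84 h): 225·exp(−0.03851·6) = 178.583 mg/L
C(90) = 0.938 + 0.496 + 9.843 + 58.125 + 40.677 + 78.745 + 117.500 + 178.583 = 484.907 mg/L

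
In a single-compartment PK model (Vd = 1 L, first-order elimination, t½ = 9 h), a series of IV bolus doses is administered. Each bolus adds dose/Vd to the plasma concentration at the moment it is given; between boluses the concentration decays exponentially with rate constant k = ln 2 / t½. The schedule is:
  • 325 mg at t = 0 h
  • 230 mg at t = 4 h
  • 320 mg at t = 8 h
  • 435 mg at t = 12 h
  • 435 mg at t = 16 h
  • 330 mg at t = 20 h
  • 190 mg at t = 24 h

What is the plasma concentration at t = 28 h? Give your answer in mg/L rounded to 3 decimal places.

759.740 mg/L

k = ln 2 / 9 = 0.07702 per h
Dose 1 (325 mg at t=0 h): 325·exp(−0.07702·28) = 37.614 mg/L
Dose 2 (230 mg at t=4 h): 230·exp(−0.07702·24) = 36.223 mg/L
Dose 3 (320 mg at t=8 h): 320·exp(−0.07702·20) = 68.580 mg/L
Dose 4 (435 mg at t=12 h): 435·exp(−0.07702·16) = 126.860 mg/L
Dose 5 (435 mg at t=16 h): 435·exp(−0.07702·12) = 172.630 mg/L
Dose 6 (330 mg at t=20 h): 330·exp(−0.07702·8) = 178.210 mg/L
Dose 7 (190 mg at t=24 h): 190·exp(−0.07702·4) = 139.625 mg/L
C(28) = 37.614 + 36.223 + 68.580 + 126.860 + 172.630 + 178.210 + 139.625 = 759.740 mg/L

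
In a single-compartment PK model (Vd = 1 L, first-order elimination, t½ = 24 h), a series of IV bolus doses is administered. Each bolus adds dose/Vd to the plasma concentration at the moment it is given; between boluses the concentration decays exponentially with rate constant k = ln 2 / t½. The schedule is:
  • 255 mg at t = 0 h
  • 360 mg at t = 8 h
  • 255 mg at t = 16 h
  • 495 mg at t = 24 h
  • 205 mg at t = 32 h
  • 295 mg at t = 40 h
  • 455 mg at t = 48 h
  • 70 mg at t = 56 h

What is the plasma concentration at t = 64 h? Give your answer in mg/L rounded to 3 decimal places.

902.304 mg/L

k = ln 2 / 24 = 0.02888 per h
Dose 1 (255 mg at t=0 h): 255·exp(−0.02888·64) = 40.160 mg/L
Dose 2 (360 mg at t=8 h): 360·exp(−0.02888·56) = 71.433 mg/L
Dose 3 (255 mg at t=16 h): 255·exp(−0.02888·48) = 63.750 mg/L
Dose 4 (495 mg at t=24 h): 495·exp(−0.02888·40) = 155.915 mg/L
Dose 5 (205 mg at t=32 h): 205·exp(−0.02888·32) = 81.354 mg/L
Dose 6 (295 mg at t=40 h): 295·exp(−0.02888·24) = 147.500 mg/L
Dose 7 (455 mg at t=48 h): 455·exp(−0.02888·16) = 286.632 mg/L
Dose 8 (70 mg at t=56 h): 70·exp(−0.02888·8) = 55.559 mg/L
C(64) = 40.160 + 71.433 + 63.750 + 155.915 + 81.354 + 147.500 + 286.632 + 55.559 = 902.304 mg/L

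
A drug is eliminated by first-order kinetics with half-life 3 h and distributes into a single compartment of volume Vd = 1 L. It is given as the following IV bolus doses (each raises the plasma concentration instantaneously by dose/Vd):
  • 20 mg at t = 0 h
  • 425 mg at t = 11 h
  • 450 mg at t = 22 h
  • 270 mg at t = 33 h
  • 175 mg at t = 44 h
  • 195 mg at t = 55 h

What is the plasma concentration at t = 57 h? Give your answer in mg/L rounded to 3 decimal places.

k = ln 2 / 3 = 0.23105 per h
Dose 1 (20 mg at t=0 h): 20·exp(−0.23105·57) = 0.000 mg/L
Dose 2 (425 mg at t=11 h): 425·exp(−0.23105·46) = 0.010 mg/L
Dose 3 (450 mg at t=22 h): 450·exp(−0.23105·35) = 0.138 mg/L
Dose 4 (270 mg at t=33 h): 270·exp(−0.23105·24) = 1.055 mg/L
Dose 5 (175 mg at t=44 h): 175·exp(−0.23105·13) = 8.681 mg/L
Dose 6 (195 mg at t=55 h): 195·exp(−0.23105·2) = 122.842 mg/L
C(57) = 0.000 + 0.010 + 0.138 + 1.055 + 8.681 + 122.842 = 132.727 mg/L

132.727 mg/L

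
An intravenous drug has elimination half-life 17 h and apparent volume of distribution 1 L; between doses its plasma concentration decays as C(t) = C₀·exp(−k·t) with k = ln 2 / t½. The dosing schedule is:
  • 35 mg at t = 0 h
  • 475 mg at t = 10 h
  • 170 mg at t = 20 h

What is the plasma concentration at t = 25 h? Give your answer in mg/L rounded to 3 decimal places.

408.955 mg/L

k = ln 2 / 17 = 0.04077 per h
Dose 1 (35 mg at t=0 h): 35·exp(−0.04077·25) = 12.629 mg/L
Dose 2 (475 mg at t=10 h): 475·exp(−0.04077·15) = 257.679 mg/L
Dose 3 (170 mg at t=20 h): 170·exp(−0.04077·5) = 138.647 mg/L
C(25) = 12.629 + 257.679 + 138.647 = 408.955 mg/L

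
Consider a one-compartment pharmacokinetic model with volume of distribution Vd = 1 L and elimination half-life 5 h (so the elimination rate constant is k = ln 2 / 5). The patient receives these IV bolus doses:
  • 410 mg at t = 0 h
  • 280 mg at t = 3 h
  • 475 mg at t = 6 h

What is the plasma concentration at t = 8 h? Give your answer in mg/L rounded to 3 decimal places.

k = ln 2 / 5 = 0.13863 per h
Dose 1 (410 mg at t=0 h): 410·exp(−0.13863·8) = 135.250 mg/L
Dose 2 (280 mg at t=3 h): 280·exp(−0.13863·5) = 140.000 mg/L
Dose 3 (475 mg at t=6 h): 475·exp(−0.13863·2) = 359.983 mg/L
C(8) = 135.250 + 140.000 + 359.983 = 635.232 mg/L

635.232 mg/L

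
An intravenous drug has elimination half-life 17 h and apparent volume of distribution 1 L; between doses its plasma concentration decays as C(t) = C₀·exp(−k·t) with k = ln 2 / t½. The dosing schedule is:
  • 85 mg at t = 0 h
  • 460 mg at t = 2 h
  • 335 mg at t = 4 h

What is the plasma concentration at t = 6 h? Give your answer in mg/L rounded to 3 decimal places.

k = ln 2 / 17 = 0.04077 per h
Dose 1 (85 mg at t=0 h): 85·exp(−0.04077·6) = 66.554 mg/L
Dose 2 (460 mg at t=2 h): 460·exp(−0.04077·4) = 390.775 mg/L
Dose 3 (335 mg at t=4 h): 335·exp(−0.04077·2) = 308.766 mg/L
C(6) = 66.554 + 390.775 + 308.766 = 766.095 mg/L

766.095 mg/L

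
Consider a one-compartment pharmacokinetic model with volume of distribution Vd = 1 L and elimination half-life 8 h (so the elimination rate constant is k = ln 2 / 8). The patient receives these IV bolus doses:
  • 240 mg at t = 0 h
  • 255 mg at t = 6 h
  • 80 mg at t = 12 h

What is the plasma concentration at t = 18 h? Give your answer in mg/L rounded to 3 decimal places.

188.178 mg/L

k = ln 2 / 8 = 0.08664 per h
Dose 1 (240 mg at t=0 h): 240·exp(−0.08664·18) = 50.454 mg/L
Dose 2 (255 mg at t=6 h): 255·exp(−0.08664·12) = 90.156 mg/L
Dose 3 (80 mg at t=12 h): 80·exp(−0.08664·6) = 47.568 mg/L
C(18) = 50.454 + 90.156 + 47.568 = 188.178 mg/L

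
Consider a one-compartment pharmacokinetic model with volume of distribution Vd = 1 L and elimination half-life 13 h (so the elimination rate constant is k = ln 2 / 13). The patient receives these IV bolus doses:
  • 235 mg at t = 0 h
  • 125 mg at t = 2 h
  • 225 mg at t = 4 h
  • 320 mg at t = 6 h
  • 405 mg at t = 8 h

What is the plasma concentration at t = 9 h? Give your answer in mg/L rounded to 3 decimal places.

k = ln 2 / 13 = 0.05332 per h
Dose 1 (235 mg at t=0 h): 235·exp(−0.05332·9) = 145.433 mg/L
Dose 2 (125 mg at t=2 h): 125·exp(−0.05332·7) = 86.063 mg/L
Dose 3 (225 mg at t=4 h): 225·exp(−0.05332·5) = 172.346 mg/L
Dose 4 (320 mg at t=6 h): 320·exp(−0.05332·3) = 272.698 mg/L
Dose 5 (405 mg at t=8 h): 405·exp(−0.05332·1) = 383.971 mg/L
C(9) = 145.433 + 86.063 + 172.346 + 272.698 + 383.971 = 1060.511 mg/L

1060.511 mg/L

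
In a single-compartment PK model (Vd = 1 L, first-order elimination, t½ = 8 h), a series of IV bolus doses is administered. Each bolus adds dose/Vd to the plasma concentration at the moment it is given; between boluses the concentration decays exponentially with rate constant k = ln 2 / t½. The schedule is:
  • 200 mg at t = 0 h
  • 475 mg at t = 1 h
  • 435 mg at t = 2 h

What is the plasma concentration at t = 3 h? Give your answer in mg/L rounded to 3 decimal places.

k = ln 2 / 8 = 0.08664 per h
Dose 1 (200 mg at t=0 h): 200·exp(−0.08664·3) = 154.221 mg/L
Dose 2 (475 mg at t=1 h): 475·exp(−0.08664·2) = 399.426 mg/L
Dose 3 (435 mg at t=2 h): 435·exp(−0.08664·1) = 398.897 mg/L
C(3) = 154.221 + 399.426 + 398.897 = 952.544 mg/L

952.544 mg/L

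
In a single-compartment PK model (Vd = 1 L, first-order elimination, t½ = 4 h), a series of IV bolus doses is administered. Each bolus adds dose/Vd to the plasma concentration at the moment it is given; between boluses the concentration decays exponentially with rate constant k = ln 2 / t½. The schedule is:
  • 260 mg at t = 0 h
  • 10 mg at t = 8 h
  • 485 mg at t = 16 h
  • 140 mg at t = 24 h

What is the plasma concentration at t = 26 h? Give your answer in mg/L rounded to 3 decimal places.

188.046 mg/L

k = ln 2 / 4 = 0.17329 per h
Dose 1 (260 mg at t=0 h): 260·exp(−0.17329·26) = 2.873 mg/L
Dose 2 (10 mg at t=8 h): 10·exp(−0.17329·18) = 0.442 mg/L
Dose 3 (485 mg at t=16 h): 485·exp(−0.17329·10) = 85.737 mg/L
Dose 4 (140 mg at t=24 h): 140·exp(−0.17329·2) = 98.995 mg/L
C(26) = 2.873 + 0.442 + 85.737 + 98.995 = 188.046 mg/L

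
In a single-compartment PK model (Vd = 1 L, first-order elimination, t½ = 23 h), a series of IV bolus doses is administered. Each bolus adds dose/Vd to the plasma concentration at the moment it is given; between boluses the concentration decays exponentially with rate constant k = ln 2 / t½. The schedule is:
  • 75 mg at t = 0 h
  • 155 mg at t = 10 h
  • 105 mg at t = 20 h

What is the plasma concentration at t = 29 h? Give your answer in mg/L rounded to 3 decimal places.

198.782 mg/L

k = ln 2 / 23 = 0.03014 per h
Dose 1 (75 mg at t=0 h): 75·exp(−0.03014·29) = 31.297 mg/L
Dose 2 (155 mg at t=10 h): 155·exp(−0.03014·19) = 87.429 mg/L
Dose 3 (105 mg at t=20 h): 105·exp(−0.03014·9) = 80.056 mg/L
C(29) = 31.297 + 87.429 + 80.056 = 198.782 mg/L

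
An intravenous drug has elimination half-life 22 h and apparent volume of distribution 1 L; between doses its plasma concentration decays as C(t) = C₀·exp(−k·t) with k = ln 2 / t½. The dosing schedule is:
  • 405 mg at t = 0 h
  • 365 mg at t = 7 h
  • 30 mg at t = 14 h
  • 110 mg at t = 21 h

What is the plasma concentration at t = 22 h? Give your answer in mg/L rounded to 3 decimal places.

k = ln 2 / 22 = 0.03151 per h
Dose 1 (405 mg at t=0 h): 405·exp(−0.03151·22) = 202.500 mg/L
Dose 2 (365 mg at t=7 h): 365·exp(−0.03151·15) = 227.533 mg/L
Dose 3 (30 mg at t=14 h): 30·exp(−0.03151·8) = 23.316 mg/L
Dose 4 (110 mg at t=21 h): 110·exp(−0.03151·1) = 106.588 mg/L
C(22) = 202.500 + 227.533 + 23.316 + 106.588 = 559.938 mg/L

559.938 mg/L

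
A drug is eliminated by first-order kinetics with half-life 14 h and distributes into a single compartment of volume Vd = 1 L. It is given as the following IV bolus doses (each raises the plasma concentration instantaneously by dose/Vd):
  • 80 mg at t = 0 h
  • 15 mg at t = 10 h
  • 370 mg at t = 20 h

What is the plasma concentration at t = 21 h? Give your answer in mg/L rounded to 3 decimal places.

389.112 mg/L

k = ln 2 / 14 = 0.04951 per h
Dose 1 (80 mg at t=0 h): 80·exp(−0.04951·21) = 28.284 mg/L
Dose 2 (15 mg at t=10 h): 15·exp(−0.04951·11) = 8.701 mg/L
Dose 3 (370 mg at t=20 h): 370·exp(−0.04951·1) = 352.127 mg/L
C(21) = 28.284 + 8.701 + 352.127 = 389.112 mg/L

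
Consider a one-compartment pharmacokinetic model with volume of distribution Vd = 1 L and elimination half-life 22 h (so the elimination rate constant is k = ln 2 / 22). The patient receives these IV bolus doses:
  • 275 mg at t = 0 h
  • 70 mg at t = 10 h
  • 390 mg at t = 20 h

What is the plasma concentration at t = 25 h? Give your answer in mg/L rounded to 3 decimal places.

501.892 mg/L

k = ln 2 / 22 = 0.03151 per h
Dose 1 (275 mg at t=0 h): 275·exp(−0.03151·25) = 125.099 mg/L
Dose 2 (70 mg at t=10 h): 70·exp(−0.03151·15) = 43.637 mg/L
Dose 3 (390 mg at t=20 h): 390·exp(−0.03151·5) = 333.157 mg/L
C(25) = 125.099 + 43.637 + 333.157 = 501.892 mg/L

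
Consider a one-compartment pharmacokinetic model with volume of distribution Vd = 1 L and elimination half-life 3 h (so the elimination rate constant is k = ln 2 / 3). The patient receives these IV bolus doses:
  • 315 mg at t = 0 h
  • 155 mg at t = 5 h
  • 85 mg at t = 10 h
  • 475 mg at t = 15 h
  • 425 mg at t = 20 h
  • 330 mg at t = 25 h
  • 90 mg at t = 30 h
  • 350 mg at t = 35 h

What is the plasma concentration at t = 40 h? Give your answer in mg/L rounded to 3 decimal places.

135.302 mg/L

k = ln 2 / 3 = 0.23105 per h
Dose 1 (315 mg at t=0 h): 315·exp(−0.23105·40) = 0.031 mg/L
Dose 2 (155 mg at t=5 h): 155·exp(−0.23105·35) = 0.048 mg/L
Dose 3 (85 mg at t=10 h): 85·exp(−0.23105·30) = 0.083 mg/L
Dose 4 (475 mg at t=15 h): 475·exp(−0.23105·25) = 1.473 mg/L
Dose 5 (425 mg at t=20 h): 425·exp(−0.23105·20) = 4.183 mg/L
Dose 6 (330 mg at t=25 h): 330·exp(−0.23105·15) = 10.313 mg/L
Dose 7 (90 mg at t=30 h): 90·exp(−0.23105·10) = 8.929 mg/L
Dose 8 (350 mg at t=35 h): 350·exp(−0.23105·5) = 110.243 mg/L
C(40) = 0.031 + 0.048 + 0.083 + 1.473 + 4.183 + 10.313 + 8.929 + 110.243 = 135.302 mg/L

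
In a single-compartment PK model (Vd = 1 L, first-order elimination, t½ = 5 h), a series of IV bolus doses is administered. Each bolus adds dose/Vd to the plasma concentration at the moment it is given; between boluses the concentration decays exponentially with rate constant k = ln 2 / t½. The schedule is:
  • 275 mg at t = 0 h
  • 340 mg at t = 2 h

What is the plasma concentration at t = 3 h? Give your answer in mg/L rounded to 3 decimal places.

k = ln 2 / 5 = 0.13863 per h
Dose 1 (275 mg at t=0 h): 275·exp(−0.13863·3) = 181.432 mg/L
Dose 2 (340 mg at t=2 h): 340·exp(−0.13863·1) = 295.987 mg/L
C(3) = 181.432 + 295.987 = 477.420 mg/L

477.420 mg/L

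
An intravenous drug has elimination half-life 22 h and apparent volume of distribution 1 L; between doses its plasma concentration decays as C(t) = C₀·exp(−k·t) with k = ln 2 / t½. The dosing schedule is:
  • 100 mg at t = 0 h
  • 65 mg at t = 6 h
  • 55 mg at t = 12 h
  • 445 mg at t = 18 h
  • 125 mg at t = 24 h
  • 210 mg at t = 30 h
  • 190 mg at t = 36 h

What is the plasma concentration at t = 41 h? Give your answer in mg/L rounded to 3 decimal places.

k = ln 2 / 22 = 0.03151 per h
Dose 1 (100 mg at t=0 h): 100·exp(−0.03151·41) = 27.478 mg/L
Dose 2 (65 mg at t=6 h): 65·exp(−0.03151·35) = 21.578 mg/L
Dose 3 (55 mg at t=12 h): 55·exp(−0.03151·29) = 22.057 mg/L
Dose 4 (445 mg at t=18 h): 445·exp(−0.03151·23) = 215.599 mg/L
Dose 5 (125 mg at t=24 h): 125·exp(−0.03151·17) = 73.164 mg/L
Dose 6 (210 mg at t=30 h): 210·exp(−0.03151·11) = 148.492 mg/L
Dose 7 (190 mg at t=36 h): 190·exp(−0.03151·5) = 162.307 mg/L
C(41) = 27.478 + 21.578 + 22.057 + 215.599 + 73.164 + 148.492 + 162.307 = 670.675 mg/L

670.675 mg/L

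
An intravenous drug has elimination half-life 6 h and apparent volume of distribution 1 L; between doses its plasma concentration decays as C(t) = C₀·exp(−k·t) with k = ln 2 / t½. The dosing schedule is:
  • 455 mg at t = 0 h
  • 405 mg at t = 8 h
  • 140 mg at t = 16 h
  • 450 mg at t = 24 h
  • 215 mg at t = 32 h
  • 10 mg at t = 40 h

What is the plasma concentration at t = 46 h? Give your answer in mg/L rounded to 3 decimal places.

94.734 mg/L

k = ln 2 / 6 = 0.11552 per h
Dose 1 (455 mg at t=0 h): 455·exp(−0.11552·46) = 2.239 mg/L
Dose 2 (405 mg at t=8 h): 405·exp(−0.11552·38) = 5.023 mg/L
Dose 3 (140 mg at t=16 h): 140·exp(−0.11552·30) = 4.375 mg/L
Dose 4 (450 mg at t=24 h): 450·exp(−0.11552·22) = 35.435 mg/L
Dose 5 (215 mg at t=32 h): 215·exp(−0.11552·14) = 42.661 mg/L
Dose 6 (10 mg at t=40 h): 10·exp(−0.11552·6) = 5.000 mg/L
C(46) = 2.239 + 5.023 + 4.375 + 35.435 + 42.661 + 5.000 = 94.734 mg/L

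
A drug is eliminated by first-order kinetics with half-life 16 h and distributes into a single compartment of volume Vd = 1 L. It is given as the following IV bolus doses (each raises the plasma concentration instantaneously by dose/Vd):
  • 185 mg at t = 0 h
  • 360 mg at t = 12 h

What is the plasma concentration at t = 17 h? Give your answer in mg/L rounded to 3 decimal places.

k = ln 2 / 16 = 0.04332 per h
Dose 1 (185 mg at t=0 h): 185·exp(−0.04332·17) = 88.578 mg/L
Dose 2 (360 mg at t=12 h): 360·exp(−0.04332·5) = 289.888 mg/L
C(17) = 88.578 + 289.888 = 378.467 mg/L

378.467 mg/L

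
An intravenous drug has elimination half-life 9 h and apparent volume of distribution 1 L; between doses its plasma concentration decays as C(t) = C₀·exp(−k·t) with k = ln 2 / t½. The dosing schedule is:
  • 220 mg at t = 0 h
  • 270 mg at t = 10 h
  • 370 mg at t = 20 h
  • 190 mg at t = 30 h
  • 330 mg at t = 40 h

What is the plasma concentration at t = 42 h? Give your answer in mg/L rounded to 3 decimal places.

k = ln 2 / 9 = 0.07702 per h
Dose 1 (220 mg at t=0 h): 220·exp(−0.07702·42) = 8.662 mg/L
Dose 2 (270 mg at t=10 h): 270·exp(−0.07702·32) = 22.963 mg/L
Dose 3 (370 mg at t=20 h): 370·exp(−0.07702·22) = 67.975 mg/L
Dose 4 (190 mg at t=30 h): 190·exp(−0.07702·12) = 75.402 mg/L
Dose 5 (330 mg at t=40 h): 330·exp(−0.07702·2) = 282.891 mg/L
C(42) = 8.662 + 22.963 + 67.975 + 75.402 + 282.891 = 457.893 mg/L

457.893 mg/L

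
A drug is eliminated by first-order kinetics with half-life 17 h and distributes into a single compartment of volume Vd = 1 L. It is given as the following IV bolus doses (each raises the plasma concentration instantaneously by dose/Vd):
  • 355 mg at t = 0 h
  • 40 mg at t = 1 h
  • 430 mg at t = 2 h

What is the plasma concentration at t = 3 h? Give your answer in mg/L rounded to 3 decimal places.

k = ln 2 / 17 = 0.04077 per h
Dose 1 (355 mg at t=0 h): 355·exp(−0.04077·3) = 314.127 mg/L
Dose 2 (40 mg at t=1 h): 40·exp(−0.04077·2) = 36.868 mg/L
Dose 3 (430 mg at t=2 h): 430·exp(−0.04077·1) = 412.820 mg/L
C(3) = 314.127 + 36.868 + 412.820 = 763.815 mg/L

763.815 mg/L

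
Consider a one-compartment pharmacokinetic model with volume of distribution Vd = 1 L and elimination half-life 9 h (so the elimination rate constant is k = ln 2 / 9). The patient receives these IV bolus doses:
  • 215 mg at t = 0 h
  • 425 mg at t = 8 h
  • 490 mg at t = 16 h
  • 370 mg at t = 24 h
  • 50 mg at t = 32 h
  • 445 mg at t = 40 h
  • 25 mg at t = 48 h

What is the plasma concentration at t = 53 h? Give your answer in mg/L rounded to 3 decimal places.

275.351 mg/L

k = ln 2 / 9 = 0.07702 per h
Dose 1 (215 mg at t=0 h): 215·exp(−0.07702·53) = 3.628 mg/L
Dose 2 (425 mg at t=8 h): 425·exp(−0.07702·45) = 13.281 mg/L
Dose 3 (490 mg at t=16 h): 490·exp(−0.07702·37) = 28.355 mg/L
Dose 4 (370 mg at t=24 h): 370·exp(−0.07702·29) = 39.648 mg/L
Dose 5 (50 mg at t=32 h): 50·exp(−0.07702·21) = 9.921 mg/L
Dose 6 (445 mg at t=40 h): 445·exp(−0.07702·13) = 163.508 mg/L
Dose 7 (25 mg at t=48 h): 25·exp(−0.07702·5) = 17.010 mg/L
C(53) = 3.628 + 13.281 + 28.355 + 39.648 + 9.921 + 163.508 + 17.010 = 275.351 mg/L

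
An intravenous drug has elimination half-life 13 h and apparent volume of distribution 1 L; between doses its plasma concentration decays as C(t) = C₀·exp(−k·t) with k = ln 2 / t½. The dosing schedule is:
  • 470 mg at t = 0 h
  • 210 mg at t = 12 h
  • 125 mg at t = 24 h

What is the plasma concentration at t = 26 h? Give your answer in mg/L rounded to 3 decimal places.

k = ln 2 / 13 = 0.05332 per h
Dose 1 (470 mg at t=0 h): 470·exp(−0.05332·26) = 117.500 mg/L
Dose 2 (210 mg at t=12 h): 210·exp(−0.05332·14) = 99.548 mg/L
Dose 3 (125 mg at t=24 h): 125·exp(−0.05332·2) = 112.356 mg/L
C(26) = 117.500 + 99.548 + 112.356 = 329.405 mg/L

329.405 mg/L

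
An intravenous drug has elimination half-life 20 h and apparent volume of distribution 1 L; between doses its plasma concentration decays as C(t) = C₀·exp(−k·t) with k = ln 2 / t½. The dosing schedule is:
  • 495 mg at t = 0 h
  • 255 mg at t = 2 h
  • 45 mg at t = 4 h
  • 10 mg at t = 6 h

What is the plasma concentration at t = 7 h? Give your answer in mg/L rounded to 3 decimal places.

653.013 mg/L

k = ln 2 / 20 = 0.03466 per h
Dose 1 (495 mg at t=0 h): 495·exp(−0.03466·7) = 388.369 mg/L
Dose 2 (255 mg at t=2 h): 255·exp(−0.03466·5) = 214.429 mg/L
Dose 3 (45 mg at t=4 h): 45·exp(−0.03466·3) = 40.556 mg/L
Dose 4 (10 mg at t=6 h): 10·exp(−0.03466·1) = 9.659 mg/L
C(7) = 388.369 + 214.429 + 40.556 + 9.659 = 653.013 mg/L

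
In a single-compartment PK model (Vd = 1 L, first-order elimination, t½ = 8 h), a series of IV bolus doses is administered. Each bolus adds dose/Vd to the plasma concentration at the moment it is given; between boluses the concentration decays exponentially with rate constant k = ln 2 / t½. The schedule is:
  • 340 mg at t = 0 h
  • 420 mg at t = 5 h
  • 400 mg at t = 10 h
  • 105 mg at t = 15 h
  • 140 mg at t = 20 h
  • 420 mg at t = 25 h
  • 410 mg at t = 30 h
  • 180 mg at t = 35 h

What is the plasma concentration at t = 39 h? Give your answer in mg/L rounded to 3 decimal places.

546.327 mg/L

k = ln 2 / 8 = 0.08664 per h
Dose 1 (340 mg at t=0 h): 340·exp(−0.08664·39) = 11.587 mg/L
Dose 2 (420 mg at t=5 h): 420·exp(−0.08664·34) = 22.074 mg/L
Dose 3 (400 mg at t=10 h): 400·exp(−0.08664·29) = 32.421 mg/L
Dose 4 (105 mg at t=15 h): 105·exp(−0.08664·24) = 13.125 mg/L
Dose 5 (140 mg at t=20 h): 140·exp(−0.08664·19) = 26.989 mg/L
Dose 6 (420 mg at t=25 h): 420·exp(−0.08664·14) = 124.867 mg/L
Dose 7 (410 mg at t=30 h): 410·exp(−0.08664·9) = 187.986 mg/L
Dose 8 (180 mg at t=35 h): 180·exp(−0.08664·4) = 127.279 mg/L
C(39) = 11.587 + 22.074 + 32.421 + 13.125 + 26.989 + 124.867 + 187.986 + 127.279 = 546.327 mg/L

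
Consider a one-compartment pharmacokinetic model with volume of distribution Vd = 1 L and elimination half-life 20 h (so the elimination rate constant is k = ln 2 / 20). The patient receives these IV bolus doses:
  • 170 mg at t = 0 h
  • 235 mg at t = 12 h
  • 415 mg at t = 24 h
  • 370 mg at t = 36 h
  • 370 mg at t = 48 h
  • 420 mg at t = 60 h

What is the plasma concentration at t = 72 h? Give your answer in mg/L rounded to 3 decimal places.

666.426 mg/L

k = ln 2 / 20 = 0.03466 per h
Dose 1 (170 mg at t=0 h): 170·exp(−0.03466·72) = 14.020 mg/L
Dose 2 (235 mg at t=12 h): 235·exp(−0.03466·60) = 29.375 mg/L
Dose 3 (415 mg at t=24 h): 415·exp(−0.03466·48) = 78.628 mg/L
Dose 4 (370 mg at t=36 h): 370·exp(−0.03466·36) = 106.255 mg/L
Dose 5 (370 mg at t=48 h): 370·exp(−0.03466·24) = 161.052 mg/L
Dose 6 (420 mg at t=60 h): 420·exp(−0.03466·12) = 277.097 mg/L
C(72) = 14.020 + 29.375 + 78.628 + 106.255 + 161.052 + 277.097 = 666.426 mg/L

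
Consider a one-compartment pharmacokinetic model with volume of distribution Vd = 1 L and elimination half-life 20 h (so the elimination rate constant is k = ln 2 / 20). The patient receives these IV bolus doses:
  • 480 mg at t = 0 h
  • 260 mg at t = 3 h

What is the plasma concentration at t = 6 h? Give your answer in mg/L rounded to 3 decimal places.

624.206 mg/L

k = ln 2 / 20 = 0.03466 per h
Dose 1 (480 mg at t=0 h): 480·exp(−0.03466·6) = 389.881 mg/L
Dose 2 (260 mg at t=3 h): 260·exp(−0.03466·3) = 234.325 mg/L
C(6) = 389.881 + 234.325 = 624.206 mg/L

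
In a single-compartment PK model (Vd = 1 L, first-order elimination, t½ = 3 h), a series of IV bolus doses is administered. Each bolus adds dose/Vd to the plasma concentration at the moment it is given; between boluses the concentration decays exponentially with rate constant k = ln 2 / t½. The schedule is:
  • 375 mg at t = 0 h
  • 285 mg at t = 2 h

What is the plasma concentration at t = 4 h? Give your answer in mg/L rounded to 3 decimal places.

k = ln 2 / 3 = 0.23105 per h
Dose 1 (375 mg at t=0 h): 375·exp(−0.23105·4) = 148.819 mg/L
Dose 2 (285 mg at t=2 h): 285·exp(−0.23105·2) = 179.539 mg/L
C(4) = 148.819 + 179.539 = 328.358 mg/L

328.358 mg/L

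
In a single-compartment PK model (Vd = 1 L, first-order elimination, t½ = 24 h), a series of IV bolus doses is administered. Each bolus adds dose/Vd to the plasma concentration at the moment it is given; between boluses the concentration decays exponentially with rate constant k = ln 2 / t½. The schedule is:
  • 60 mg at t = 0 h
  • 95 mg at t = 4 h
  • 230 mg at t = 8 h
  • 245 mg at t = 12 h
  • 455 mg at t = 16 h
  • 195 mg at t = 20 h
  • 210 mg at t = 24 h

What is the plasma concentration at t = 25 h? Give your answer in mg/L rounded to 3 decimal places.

1113.675 mg/L

k = ln 2 / 24 = 0.02888 per h
Dose 1 (60 mg at t=0 h): 60·exp(−0.02888·25) = 29.146 mg/L
Dose 2 (95 mg at t=4 h): 95·exp(−0.02888·21) = 51.799 mg/L
Dose 3 (230 mg at t=8 h): 230·exp(−0.02888·17) = 140.766 mg/L
Dose 4 (245 mg at t=12 h): 245·exp(−0.02888·13) = 168.309 mg/L
Dose 5 (455 mg at t=16 h): 455·exp(−0.02888·9) = 350.853 mg/L
Dose 6 (195 mg at t=20 h): 195·exp(−0.02888·5) = 168.780 mg/L
Dose 7 (210 mg at t=24 h): 210·exp(−0.02888·1) = 204.022 mg/L
C(25) = 29.146 + 51.799 + 140.766 + 168.309 + 350.853 + 168.780 + 204.022 = 1113.675 mg/L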